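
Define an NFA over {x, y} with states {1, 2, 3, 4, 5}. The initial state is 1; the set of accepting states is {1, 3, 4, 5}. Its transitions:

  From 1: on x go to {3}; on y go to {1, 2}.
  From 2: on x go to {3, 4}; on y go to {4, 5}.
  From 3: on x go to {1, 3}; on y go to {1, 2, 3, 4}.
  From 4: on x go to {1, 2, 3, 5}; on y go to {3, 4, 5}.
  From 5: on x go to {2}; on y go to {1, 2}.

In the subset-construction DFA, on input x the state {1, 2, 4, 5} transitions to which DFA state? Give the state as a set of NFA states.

{1, 2, 3, 4, 5}

δ(1,x) = {3}; δ(2,x) = {3, 4}; δ(4,x) = {1, 2, 3, 5}; δ(5,x) = {2}.
Union: {1, 2, 3, 4, 5}.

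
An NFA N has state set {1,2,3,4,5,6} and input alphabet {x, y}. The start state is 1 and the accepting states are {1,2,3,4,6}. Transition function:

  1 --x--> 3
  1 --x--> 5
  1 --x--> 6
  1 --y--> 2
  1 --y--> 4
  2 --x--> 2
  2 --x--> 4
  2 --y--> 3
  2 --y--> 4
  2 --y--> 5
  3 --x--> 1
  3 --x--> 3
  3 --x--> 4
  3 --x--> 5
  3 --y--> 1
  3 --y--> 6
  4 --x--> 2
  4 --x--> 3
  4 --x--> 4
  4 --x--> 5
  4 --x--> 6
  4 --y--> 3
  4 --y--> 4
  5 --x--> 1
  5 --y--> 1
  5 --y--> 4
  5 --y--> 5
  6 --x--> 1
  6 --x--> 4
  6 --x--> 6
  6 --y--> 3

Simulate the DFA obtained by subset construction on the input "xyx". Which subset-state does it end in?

{1,2,3,4,5,6}

Start: {1}.
δ(1,x) = {3,5,6}.
Union: {3,5,6}.
After x: {3,5,6}.
δ(3,y) = {1,6}; δ(5,y) = {1,4,5}; δ(6,y) = {3}.
Union: {1,3,4,5,6}.
After y: {1,3,4,5,6}.
δ(1,x) = {3,5,6}; δ(3,x) = {1,3,4,5}; δ(4,x) = {2,3,4,5,6}; δ(5,x) = {1}; δ(6,x) = {1,4,6}.
Union: {1,2,3,4,5,6}.
After x: {1,2,3,4,5,6}.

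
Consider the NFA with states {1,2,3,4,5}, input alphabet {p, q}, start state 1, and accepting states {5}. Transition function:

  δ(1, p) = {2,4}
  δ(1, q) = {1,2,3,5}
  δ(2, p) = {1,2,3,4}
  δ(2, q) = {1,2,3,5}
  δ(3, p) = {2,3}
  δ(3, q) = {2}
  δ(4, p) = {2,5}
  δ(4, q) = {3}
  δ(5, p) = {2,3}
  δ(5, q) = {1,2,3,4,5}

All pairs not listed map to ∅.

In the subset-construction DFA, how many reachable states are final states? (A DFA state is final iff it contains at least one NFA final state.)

Start state of the DFA: {1}.
{1} --p--> {2,4}  [new]
{1} --q--> {1,2,3,5}  [new]
{2,4} --p--> {1,2,3,4,5}  [new]
{2,4} --q--> {1,2,3,5}  [seen]
{1,2,3,5} --p--> {1,2,3,4}  [new]
{1,2,3,5} --q--> {1,2,3,4,5}  [seen]
{1,2,3,4,5} --p--> {1,2,3,4,5}  [seen]
{1,2,3,4,5} --q--> {1,2,3,4,5}  [seen]
{1,2,3,4} --p--> {1,2,3,4,5}  [seen]
{1,2,3,4} --q--> {1,2,3,5}  [seen]
Reachable DFA states: {1}, {2,4}, {1,2,3,5}, {1,2,3,4,5}, {1,2,3,4}.
Accepting DFA states (contain an NFA accepting state): {1,2,3,5}, {1,2,3,4,5}.

2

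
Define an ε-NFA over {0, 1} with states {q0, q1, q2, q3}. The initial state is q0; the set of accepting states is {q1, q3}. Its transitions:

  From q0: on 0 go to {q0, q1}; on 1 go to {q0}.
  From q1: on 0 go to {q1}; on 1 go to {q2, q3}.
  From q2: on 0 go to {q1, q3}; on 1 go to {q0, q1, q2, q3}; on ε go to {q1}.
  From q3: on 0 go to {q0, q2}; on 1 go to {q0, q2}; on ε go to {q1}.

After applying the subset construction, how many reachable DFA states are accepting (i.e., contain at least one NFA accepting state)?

Start state of the DFA: {q0} (ε-closure of the NFA start).
{q0} --0--> {q0, q1}  [new]
{q0} --1--> {q0}  [seen]
{q0, q1} --0--> {q0, q1}  [seen]
{q0, q1} --1--> {q0, q1, q2, q3}  [new]
{q0, q1, q2, q3} --0--> {q0, q1, q2, q3}  [seen]
{q0, q1, q2, q3} --1--> {q0, q1, q2, q3}  [seen]
Reachable DFA states: {q0}, {q0, q1}, {q0, q1, q2, q3}.
Accepting DFA states (contain an NFA accepting state): {q0, q1}, {q0, q1, q2, q3}.

2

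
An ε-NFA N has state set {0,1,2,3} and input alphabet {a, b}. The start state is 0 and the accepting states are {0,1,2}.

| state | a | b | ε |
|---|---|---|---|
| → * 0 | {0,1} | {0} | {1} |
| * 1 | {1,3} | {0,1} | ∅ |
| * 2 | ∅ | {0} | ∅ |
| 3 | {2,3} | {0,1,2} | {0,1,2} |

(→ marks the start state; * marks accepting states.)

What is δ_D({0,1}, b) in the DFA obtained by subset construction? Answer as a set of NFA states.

{0,1}

δ(0,b) = {0}; δ(1,b) = {0,1}.
Union: {0,1}.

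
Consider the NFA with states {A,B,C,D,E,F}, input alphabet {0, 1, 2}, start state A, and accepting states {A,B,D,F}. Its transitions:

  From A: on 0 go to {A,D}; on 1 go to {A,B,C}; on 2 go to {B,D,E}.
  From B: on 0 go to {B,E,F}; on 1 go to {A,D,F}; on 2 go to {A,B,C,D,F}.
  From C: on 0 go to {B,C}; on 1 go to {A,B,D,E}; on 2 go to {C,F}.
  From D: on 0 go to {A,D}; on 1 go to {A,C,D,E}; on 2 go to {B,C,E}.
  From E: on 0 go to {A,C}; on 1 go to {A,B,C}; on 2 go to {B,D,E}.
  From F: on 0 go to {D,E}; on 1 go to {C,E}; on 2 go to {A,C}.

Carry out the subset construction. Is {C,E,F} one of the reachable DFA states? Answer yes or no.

Start state of the DFA: {A}.
{A} --0--> {A,D}  [new]
{A} --1--> {A,B,C}  [new]
{A} --2--> {B,D,E}  [new]
{A,D} --0--> {A,D}  [seen]
{A,D} --1--> {A,B,C,D,E}  [new]
{A,D} --2--> {B,C,D,E}  [new]
{A,B,C} --0--> {A,B,C,D,E,F}  [new]
{A,B,C} --1--> {A,B,C,D,E,F}  [seen]
{A,B,C} --2--> {A,B,C,D,E,F}  [seen]
{B,D,E} --0--> {A,B,C,D,E,F}  [seen]
{B,D,E} --1--> {A,B,C,D,E,F}  [seen]
{B,D,E} --2--> {A,B,C,D,E,F}  [seen]
{A,B,C,D,E} --0--> {A,B,C,D,E,F}  [seen]
{A,B,C,D,E} --1--> {A,B,C,D,E,F}  [seen]
{A,B,C,D,E} --2--> {A,B,C,D,E,F}  [seen]
{B,C,D,E} --0--> {A,B,C,D,E,F}  [seen]
{B,C,D,E} --1--> {A,B,C,D,E,F}  [seen]
{B,C,D,E} --2--> {A,B,C,D,E,F}  [seen]
{A,B,C,D,E,F} --0--> {A,B,C,D,E,F}  [seen]
{A,B,C,D,E,F} --1--> {A,B,C,D,E,F}  [seen]
{A,B,C,D,E,F} --2--> {A,B,C,D,E,F}  [seen]
Reachable DFA states: {A}, {A,D}, {A,B,C}, {B,D,E}, {A,B,C,D,E}, {B,C,D,E}, {A,B,C,D,E,F}.
{C,E,F} is not among them.

no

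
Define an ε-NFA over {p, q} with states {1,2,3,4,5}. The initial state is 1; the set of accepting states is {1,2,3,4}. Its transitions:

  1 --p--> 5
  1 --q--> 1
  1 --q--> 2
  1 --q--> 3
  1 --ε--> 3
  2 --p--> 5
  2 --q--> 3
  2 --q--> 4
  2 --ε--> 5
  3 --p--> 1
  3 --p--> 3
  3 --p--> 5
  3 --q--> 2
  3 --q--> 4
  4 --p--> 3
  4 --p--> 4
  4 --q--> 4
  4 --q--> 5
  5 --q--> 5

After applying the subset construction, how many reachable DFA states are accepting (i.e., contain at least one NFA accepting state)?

Start state of the DFA: {1,3} (ε-closure of the NFA start).
{1,3} --p--> {1,3,5}  [new]
{1,3} --q--> {1,2,3,4,5}  [new]
{1,3,5} --p--> {1,3,5}  [seen]
{1,3,5} --q--> {1,2,3,4,5}  [seen]
{1,2,3,4,5} --p--> {1,3,4,5}  [new]
{1,2,3,4,5} --q--> {1,2,3,4,5}  [seen]
{1,3,4,5} --p--> {1,3,4,5}  [seen]
{1,3,4,5} --q--> {1,2,3,4,5}  [seen]
Reachable DFA states: {1,3}, {1,3,5}, {1,2,3,4,5}, {1,3,4,5}.
Accepting DFA states (contain an NFA accepting state): {1,3}, {1,3,5}, {1,2,3,4,5}, {1,3,4,5}.

4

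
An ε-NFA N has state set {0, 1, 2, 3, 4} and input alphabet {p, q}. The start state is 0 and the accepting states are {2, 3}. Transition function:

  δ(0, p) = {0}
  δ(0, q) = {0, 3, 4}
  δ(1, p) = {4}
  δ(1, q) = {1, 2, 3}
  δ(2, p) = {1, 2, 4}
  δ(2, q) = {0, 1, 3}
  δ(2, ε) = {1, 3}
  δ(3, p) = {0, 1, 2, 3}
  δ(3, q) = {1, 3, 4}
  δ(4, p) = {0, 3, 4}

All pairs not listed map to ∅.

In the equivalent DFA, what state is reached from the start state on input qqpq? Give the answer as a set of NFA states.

{0, 1, 2, 3, 4}

Start: {0}.
δ(0,q) = {0, 3, 4}.
Union: {0, 3, 4}.
After q: {0, 3, 4}.
δ(0,q) = {0, 3, 4}; δ(3,q) = {1, 3, 4}; δ(4,q) = ∅.
Union: {0, 1, 3, 4}.
After q: {0, 1, 3, 4}.
δ(0,p) = {0}; δ(1,p) = {4}; δ(3,p) = {0, 1, 2, 3}; δ(4,p) = {0, 3, 4}.
Union: {0, 1, 2, 3, 4}.
After p: {0, 1, 2, 3, 4}.
δ(0,q) = {0, 3, 4}; δ(1,q) = {1, 2, 3}; δ(2,q) = {0, 1, 3}; δ(3,q) = {1, 3, 4}; δ(4,q) = ∅.
Union: {0, 1, 2, 3, 4}.
After q: {0, 1, 2, 3, 4}.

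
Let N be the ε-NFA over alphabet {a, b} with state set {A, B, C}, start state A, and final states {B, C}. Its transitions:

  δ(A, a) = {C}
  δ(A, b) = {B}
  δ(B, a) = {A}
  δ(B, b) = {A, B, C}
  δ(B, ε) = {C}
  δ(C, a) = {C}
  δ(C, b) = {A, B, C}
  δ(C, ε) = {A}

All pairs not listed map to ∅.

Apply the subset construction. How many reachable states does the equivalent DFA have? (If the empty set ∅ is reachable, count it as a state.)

3

Start state of the DFA: {A} (ε-closure of the NFA start).
{A} --a--> {A, C}  [new]
{A} --b--> {A, B, C}  [new]
{A, C} --a--> {A, C}  [seen]
{A, C} --b--> {A, B, C}  [seen]
{A, B, C} --a--> {A, C}  [seen]
{A, B, C} --b--> {A, B, C}  [seen]
Reachable DFA states: {A}, {A, C}, {A, B, C}.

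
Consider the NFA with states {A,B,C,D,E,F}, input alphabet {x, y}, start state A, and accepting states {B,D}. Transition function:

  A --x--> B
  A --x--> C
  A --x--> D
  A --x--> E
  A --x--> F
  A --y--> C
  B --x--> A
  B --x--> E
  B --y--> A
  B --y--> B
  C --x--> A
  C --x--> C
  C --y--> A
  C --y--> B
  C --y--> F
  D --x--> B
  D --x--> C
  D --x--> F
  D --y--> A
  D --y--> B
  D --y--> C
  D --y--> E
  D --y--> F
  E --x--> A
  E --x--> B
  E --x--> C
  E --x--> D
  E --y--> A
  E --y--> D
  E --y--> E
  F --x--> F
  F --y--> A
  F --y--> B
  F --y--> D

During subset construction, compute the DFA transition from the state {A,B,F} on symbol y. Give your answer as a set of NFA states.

{A,B,C,D}

δ(A,y) = {C}; δ(B,y) = {A,B}; δ(F,y) = {A,B,D}.
Union: {A,B,C,D}.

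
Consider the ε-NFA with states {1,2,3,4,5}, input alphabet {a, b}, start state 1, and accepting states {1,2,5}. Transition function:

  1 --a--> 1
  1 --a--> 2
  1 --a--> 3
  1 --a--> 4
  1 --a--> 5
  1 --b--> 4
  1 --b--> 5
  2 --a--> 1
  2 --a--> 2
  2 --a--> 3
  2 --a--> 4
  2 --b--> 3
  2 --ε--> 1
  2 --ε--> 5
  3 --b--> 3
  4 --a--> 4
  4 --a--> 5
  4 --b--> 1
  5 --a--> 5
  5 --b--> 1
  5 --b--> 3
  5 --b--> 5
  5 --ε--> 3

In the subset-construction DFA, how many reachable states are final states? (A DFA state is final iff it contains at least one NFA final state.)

Start state of the DFA: {1} (ε-closure of the NFA start).
{1} --a--> {1,2,3,4,5}  [new]
{1} --b--> {3,4,5}  [new]
{1,2,3,4,5} --a--> {1,2,3,4,5}  [seen]
{1,2,3,4,5} --b--> {1,3,4,5}  [new]
{3,4,5} --a--> {3,4,5}  [seen]
{3,4,5} --b--> {1,3,5}  [new]
{1,3,4,5} --a--> {1,2,3,4,5}  [seen]
{1,3,4,5} --b--> {1,3,4,5}  [seen]
{1,3,5} --a--> {1,2,3,4,5}  [seen]
{1,3,5} --b--> {1,3,4,5}  [seen]
Reachable DFA states: {1}, {1,2,3,4,5}, {3,4,5}, {1,3,4,5}, {1,3,5}.
Accepting DFA states (contain an NFA accepting state): {1}, {1,2,3,4,5}, {3,4,5}, {1,3,4,5}, {1,3,5}.

5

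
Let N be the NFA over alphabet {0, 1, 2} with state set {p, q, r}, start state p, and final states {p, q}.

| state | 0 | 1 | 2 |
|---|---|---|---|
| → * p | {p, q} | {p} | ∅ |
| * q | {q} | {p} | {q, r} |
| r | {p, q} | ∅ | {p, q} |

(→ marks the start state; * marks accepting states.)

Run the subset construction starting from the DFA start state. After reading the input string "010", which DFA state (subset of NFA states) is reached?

{p, q}

Start: {p}.
δ(p,0) = {p, q}.
Union: {p, q}.
After 0: {p, q}.
δ(p,1) = {p}; δ(q,1) = {p}.
Union: {p}.
After 1: {p}.
δ(p,0) = {p, q}.
Union: {p, q}.
After 0: {p, q}.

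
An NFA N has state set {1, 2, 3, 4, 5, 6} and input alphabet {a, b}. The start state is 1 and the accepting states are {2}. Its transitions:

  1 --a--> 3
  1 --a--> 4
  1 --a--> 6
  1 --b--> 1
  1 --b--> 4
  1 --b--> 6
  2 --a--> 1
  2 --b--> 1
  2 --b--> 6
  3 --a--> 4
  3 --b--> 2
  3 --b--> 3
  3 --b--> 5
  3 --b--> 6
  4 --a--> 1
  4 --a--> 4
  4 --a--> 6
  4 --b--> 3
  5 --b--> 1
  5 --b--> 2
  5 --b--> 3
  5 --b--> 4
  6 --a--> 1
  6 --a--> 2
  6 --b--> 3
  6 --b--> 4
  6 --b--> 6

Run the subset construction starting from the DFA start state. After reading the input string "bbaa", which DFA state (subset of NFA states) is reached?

Start: {1}.
δ(1,b) = {1, 4, 6}.
Union: {1, 4, 6}.
After b: {1, 4, 6}.
δ(1,b) = {1, 4, 6}; δ(4,b) = {3}; δ(6,b) = {3, 4, 6}.
Union: {1, 3, 4, 6}.
After b: {1, 3, 4, 6}.
δ(1,a) = {3, 4, 6}; δ(3,a) = {4}; δ(4,a) = {1, 4, 6}; δ(6,a) = {1, 2}.
Union: {1, 2, 3, 4, 6}.
After a: {1, 2, 3, 4, 6}.
δ(1,a) = {3, 4, 6}; δ(2,a) = {1}; δ(3,a) = {4}; δ(4,a) = {1, 4, 6}; δ(6,a) = {1, 2}.
Union: {1, 2, 3, 4, 6}.
After a: {1, 2, 3, 4, 6}.

{1, 2, 3, 4, 6}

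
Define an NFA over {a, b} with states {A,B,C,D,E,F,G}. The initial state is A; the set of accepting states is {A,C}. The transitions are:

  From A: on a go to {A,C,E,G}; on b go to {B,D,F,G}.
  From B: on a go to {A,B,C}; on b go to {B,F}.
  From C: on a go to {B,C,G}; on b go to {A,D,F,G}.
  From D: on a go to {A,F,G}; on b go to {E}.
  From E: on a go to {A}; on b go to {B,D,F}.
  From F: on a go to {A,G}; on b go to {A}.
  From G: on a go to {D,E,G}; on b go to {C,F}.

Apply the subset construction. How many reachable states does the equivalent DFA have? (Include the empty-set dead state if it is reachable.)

9

Start state of the DFA: {A}.
{A} --a--> {A,C,E,G}  [new]
{A} --b--> {B,D,F,G}  [new]
{A,C,E,G} --a--> {A,B,C,D,E,G}  [new]
{A,C,E,G} --b--> {A,B,C,D,F,G}  [new]
{B,D,F,G} --a--> {A,B,C,D,E,F,G}  [new]
{B,D,F,G} --b--> {A,B,C,E,F}  [new]
{A,B,C,D,E,G} --a--> {A,B,C,D,E,F,G}  [seen]
{A,B,C,D,E,G} --b--> {A,B,C,D,E,F,G}  [seen]
{A,B,C,D,F,G} --a--> {A,B,C,D,E,F,G}  [seen]
{A,B,C,D,F,G} --b--> {A,B,C,D,E,F,G}  [seen]
{A,B,C,D,E,F,G} --a--> {A,B,C,D,E,F,G}  [seen]
{A,B,C,D,E,F,G} --b--> {A,B,C,D,E,F,G}  [seen]
{A,B,C,E,F} --a--> {A,B,C,E,G}  [new]
{A,B,C,E,F} --b--> {A,B,D,F,G}  [new]
{A,B,C,E,G} --a--> {A,B,C,D,E,G}  [seen]
{A,B,C,E,G} --b--> {A,B,C,D,F,G}  [seen]
{A,B,D,F,G} --a--> {A,B,C,D,E,F,G}  [seen]
{A,B,D,F,G} --b--> {A,B,C,D,E,F,G}  [seen]
Reachable DFA states: {A}, {A,C,E,G}, {B,D,F,G}, {A,B,C,D,E,G}, {A,B,C,D,F,G}, {A,B,C,D,E,F,G}, {A,B,C,E,F}, {A,B,C,E,G}, {A,B,D,F,G}.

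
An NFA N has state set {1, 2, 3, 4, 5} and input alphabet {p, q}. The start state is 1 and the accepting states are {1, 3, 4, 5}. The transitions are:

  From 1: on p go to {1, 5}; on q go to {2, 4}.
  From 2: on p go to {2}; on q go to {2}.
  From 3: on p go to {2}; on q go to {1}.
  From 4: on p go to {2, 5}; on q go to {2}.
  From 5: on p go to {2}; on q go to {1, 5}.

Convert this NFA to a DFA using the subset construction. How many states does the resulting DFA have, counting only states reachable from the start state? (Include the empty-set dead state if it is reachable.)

Start state of the DFA: {1}.
{1} --p--> {1, 5}  [new]
{1} --q--> {2, 4}  [new]
{1, 5} --p--> {1, 2, 5}  [new]
{1, 5} --q--> {1, 2, 4, 5}  [new]
{2, 4} --p--> {2, 5}  [new]
{2, 4} --q--> {2}  [new]
{1, 2, 5} --p--> {1, 2, 5}  [seen]
{1, 2, 5} --q--> {1, 2, 4, 5}  [seen]
{1, 2, 4, 5} --p--> {1, 2, 5}  [seen]
{1, 2, 4, 5} --q--> {1, 2, 4, 5}  [seen]
{2, 5} --p--> {2}  [seen]
{2, 5} --q--> {1, 2, 5}  [seen]
{2} --p--> {2}  [seen]
{2} --q--> {2}  [seen]
Reachable DFA states: {1}, {1, 5}, {2, 4}, {1, 2, 5}, {1, 2, 4, 5}, {2, 5}, {2}.

7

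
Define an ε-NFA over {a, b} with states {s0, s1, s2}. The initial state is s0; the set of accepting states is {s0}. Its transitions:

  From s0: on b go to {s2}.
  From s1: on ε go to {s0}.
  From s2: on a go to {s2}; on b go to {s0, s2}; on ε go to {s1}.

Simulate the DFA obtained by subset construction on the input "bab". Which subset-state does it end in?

{s0, s1, s2}

Start: {s0}.
δ(s0,b) = {s2}.
Union: {s2}.
ε-closure gives {s0, s1, s2}.
After b: {s0, s1, s2}.
δ(s0,a) = ∅; δ(s1,a) = ∅; δ(s2,a) = {s2}.
Union: {s2}.
ε-closure gives {s0, s1, s2}.
After a: {s0, s1, s2}.
δ(s0,b) = {s2}; δ(s1,b) = ∅; δ(s2,b) = {s0, s2}.
Union: {s0, s2}.
ε-closure gives {s0, s1, s2}.
After b: {s0, s1, s2}.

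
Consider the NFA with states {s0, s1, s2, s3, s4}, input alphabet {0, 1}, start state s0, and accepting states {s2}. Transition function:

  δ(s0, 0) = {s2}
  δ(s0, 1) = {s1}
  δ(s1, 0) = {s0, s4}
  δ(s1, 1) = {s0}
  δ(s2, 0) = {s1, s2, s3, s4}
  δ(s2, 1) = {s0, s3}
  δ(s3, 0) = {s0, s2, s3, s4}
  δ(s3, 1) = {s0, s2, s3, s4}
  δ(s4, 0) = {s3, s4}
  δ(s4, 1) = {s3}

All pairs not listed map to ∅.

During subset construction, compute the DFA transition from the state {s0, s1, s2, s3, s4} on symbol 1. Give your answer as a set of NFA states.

δ(s0,1) = {s1}; δ(s1,1) = {s0}; δ(s2,1) = {s0, s3}; δ(s3,1) = {s0, s2, s3, s4}; δ(s4,1) = {s3}.
Union: {s0, s1, s2, s3, s4}.

{s0, s1, s2, s3, s4}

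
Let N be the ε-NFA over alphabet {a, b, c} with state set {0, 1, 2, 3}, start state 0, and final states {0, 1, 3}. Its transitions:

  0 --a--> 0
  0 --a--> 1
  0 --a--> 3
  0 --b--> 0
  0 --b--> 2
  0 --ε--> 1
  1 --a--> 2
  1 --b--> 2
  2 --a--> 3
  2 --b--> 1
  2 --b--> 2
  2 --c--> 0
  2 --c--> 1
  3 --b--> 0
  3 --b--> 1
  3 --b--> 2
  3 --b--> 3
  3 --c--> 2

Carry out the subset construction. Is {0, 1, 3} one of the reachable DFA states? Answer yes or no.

no

Start state of the DFA: {0, 1} (ε-closure of the NFA start).
{0, 1} --a--> {0, 1, 2, 3}  [new]
{0, 1} --b--> {0, 1, 2}  [new]
{0, 1} --c--> ∅  [new]
{0, 1, 2, 3} --a--> {0, 1, 2, 3}  [seen]
{0, 1, 2, 3} --b--> {0, 1, 2, 3}  [seen]
{0, 1, 2, 3} --c--> {0, 1, 2}  [seen]
{0, 1, 2} --a--> {0, 1, 2, 3}  [seen]
{0, 1, 2} --b--> {0, 1, 2}  [seen]
{0, 1, 2} --c--> {0, 1}  [seen]
∅ --a--> ∅  [seen]
∅ --b--> ∅  [seen]
∅ --c--> ∅  [seen]
Reachable DFA states: {0, 1}, {0, 1, 2, 3}, {0, 1, 2}, ∅.
{0, 1, 3} is not among them.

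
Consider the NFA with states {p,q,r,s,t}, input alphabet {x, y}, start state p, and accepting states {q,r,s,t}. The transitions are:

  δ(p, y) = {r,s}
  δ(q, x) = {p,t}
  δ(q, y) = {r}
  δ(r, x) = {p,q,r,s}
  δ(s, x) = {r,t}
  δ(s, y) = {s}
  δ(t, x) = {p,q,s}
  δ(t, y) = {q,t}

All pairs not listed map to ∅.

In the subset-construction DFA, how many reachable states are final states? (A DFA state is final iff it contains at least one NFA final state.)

9

Start state of the DFA: {p}.
{p} --x--> ∅  [new]
{p} --y--> {r,s}  [new]
∅ --x--> ∅  [seen]
∅ --y--> ∅  [seen]
{r,s} --x--> {p,q,r,s,t}  [new]
{r,s} --y--> {s}  [new]
{p,q,r,s,t} --x--> {p,q,r,s,t}  [seen]
{p,q,r,s,t} --y--> {q,r,s,t}  [new]
{s} --x--> {r,t}  [new]
{s} --y--> {s}  [seen]
{q,r,s,t} --x--> {p,q,r,s,t}  [seen]
{q,r,s,t} --y--> {q,r,s,t}  [seen]
{r,t} --x--> {p,q,r,s}  [new]
{r,t} --y--> {q,t}  [new]
{p,q,r,s} --x--> {p,q,r,s,t}  [seen]
{p,q,r,s} --y--> {r,s}  [seen]
{q,t} --x--> {p,q,s,t}  [new]
{q,t} --y--> {q,r,t}  [new]
{p,q,s,t} --x--> {p,q,r,s,t}  [seen]
{p,q,s,t} --y--> {q,r,s,t}  [seen]
{q,r,t} --x--> {p,q,r,s,t}  [seen]
{q,r,t} --y--> {q,r,t}  [seen]
Reachable DFA states: {p}, ∅, {r,s}, {p,q,r,s,t}, {s}, {q,r,s,t}, {r,t}, {p,q,r,s}, {q,t}, {p,q,s,t}, {q,r,t}.
Accepting DFA states (contain an NFA accepting state): {r,s}, {p,q,r,s,t}, {s}, {q,r,s,t}, {r,t}, {p,q,r,s}, {q,t}, {p,q,s,t}, {q,r,t}.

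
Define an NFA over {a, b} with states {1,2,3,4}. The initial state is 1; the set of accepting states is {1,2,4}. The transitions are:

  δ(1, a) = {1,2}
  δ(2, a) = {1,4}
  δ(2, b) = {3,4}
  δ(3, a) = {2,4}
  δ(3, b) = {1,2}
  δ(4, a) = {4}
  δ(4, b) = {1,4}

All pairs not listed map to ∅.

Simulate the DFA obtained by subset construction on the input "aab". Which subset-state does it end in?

Start: {1}.
δ(1,a) = {1,2}.
Union: {1,2}.
After a: {1,2}.
δ(1,a) = {1,2}; δ(2,a) = {1,4}.
Union: {1,2,4}.
After a: {1,2,4}.
δ(1,b) = ∅; δ(2,b) = {3,4}; δ(4,b) = {1,4}.
Union: {1,3,4}.
After b: {1,3,4}.

{1,3,4}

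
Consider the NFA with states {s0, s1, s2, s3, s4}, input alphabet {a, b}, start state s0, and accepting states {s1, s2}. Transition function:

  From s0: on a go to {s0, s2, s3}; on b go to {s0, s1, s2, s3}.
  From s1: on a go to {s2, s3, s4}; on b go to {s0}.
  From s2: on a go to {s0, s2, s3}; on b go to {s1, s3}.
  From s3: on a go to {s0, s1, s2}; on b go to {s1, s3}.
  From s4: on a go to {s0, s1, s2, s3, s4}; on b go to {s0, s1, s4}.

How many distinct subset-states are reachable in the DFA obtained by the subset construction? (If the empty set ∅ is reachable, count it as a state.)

4

Start state of the DFA: {s0}.
{s0} --a--> {s0, s2, s3}  [new]
{s0} --b--> {s0, s1, s2, s3}  [new]
{s0, s2, s3} --a--> {s0, s1, s2, s3}  [seen]
{s0, s2, s3} --b--> {s0, s1, s2, s3}  [seen]
{s0, s1, s2, s3} --a--> {s0, s1, s2, s3, s4}  [new]
{s0, s1, s2, s3} --b--> {s0, s1, s2, s3}  [seen]
{s0, s1, s2, s3, s4} --a--> {s0, s1, s2, s3, s4}  [seen]
{s0, s1, s2, s3, s4} --b--> {s0, s1, s2, s3, s4}  [seen]
Reachable DFA states: {s0}, {s0, s2, s3}, {s0, s1, s2, s3}, {s0, s1, s2, s3, s4}.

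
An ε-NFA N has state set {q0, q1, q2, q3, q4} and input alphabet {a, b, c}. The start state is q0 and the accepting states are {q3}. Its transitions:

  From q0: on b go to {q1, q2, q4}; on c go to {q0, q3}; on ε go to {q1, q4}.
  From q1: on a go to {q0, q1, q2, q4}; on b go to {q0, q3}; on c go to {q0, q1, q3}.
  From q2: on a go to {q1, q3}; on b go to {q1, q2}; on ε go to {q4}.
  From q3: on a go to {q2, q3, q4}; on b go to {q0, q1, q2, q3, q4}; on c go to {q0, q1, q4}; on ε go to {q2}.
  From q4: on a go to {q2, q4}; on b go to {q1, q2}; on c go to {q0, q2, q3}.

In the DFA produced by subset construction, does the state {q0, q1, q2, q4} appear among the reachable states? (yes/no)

yes

Start state of the DFA: {q0, q1, q4} (ε-closure of the NFA start).
{q0, q1, q4} --a--> {q0, q1, q2, q4}  [new]
{q0, q1, q4} --b--> {q0, q1, q2, q3, q4}  [new]
{q0, q1, q4} --c--> {q0, q1, q2, q3, q4}  [seen]
{q0, q1, q2, q4} --a--> {q0, q1, q2, q3, q4}  [seen]
{q0, q1, q2, q4} --b--> {q0, q1, q2, q3, q4}  [seen]
{q0, q1, q2, q4} --c--> {q0, q1, q2, q3, q4}  [seen]
{q0, q1, q2, q3, q4} --a--> {q0, q1, q2, q3, q4}  [seen]
{q0, q1, q2, q3, q4} --b--> {q0, q1, q2, q3, q4}  [seen]
{q0, q1, q2, q3, q4} --c--> {q0, q1, q2, q3, q4}  [seen]
Reachable DFA states: {q0, q1, q4}, {q0, q1, q2, q4}, {q0, q1, q2, q3, q4}.
{q0, q1, q2, q4} is among them.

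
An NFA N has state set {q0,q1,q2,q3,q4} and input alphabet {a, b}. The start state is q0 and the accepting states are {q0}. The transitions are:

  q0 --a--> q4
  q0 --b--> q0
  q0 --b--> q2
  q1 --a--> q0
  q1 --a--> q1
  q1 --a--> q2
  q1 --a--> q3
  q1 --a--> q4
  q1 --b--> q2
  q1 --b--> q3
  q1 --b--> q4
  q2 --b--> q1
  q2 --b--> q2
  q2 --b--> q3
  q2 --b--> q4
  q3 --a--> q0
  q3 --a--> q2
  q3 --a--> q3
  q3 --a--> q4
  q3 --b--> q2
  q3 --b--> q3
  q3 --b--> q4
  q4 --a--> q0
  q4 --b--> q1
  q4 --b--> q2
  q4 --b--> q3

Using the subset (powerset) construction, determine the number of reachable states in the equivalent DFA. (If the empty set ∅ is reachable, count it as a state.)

Start state of the DFA: {q0}.
{q0} --a--> {q4}  [new]
{q0} --b--> {q0,q2}  [new]
{q4} --a--> {q0}  [seen]
{q4} --b--> {q1,q2,q3}  [new]
{q0,q2} --a--> {q4}  [seen]
{q0,q2} --b--> {q0,q1,q2,q3,q4}  [new]
{q1,q2,q3} --a--> {q0,q1,q2,q3,q4}  [seen]
{q1,q2,q3} --b--> {q1,q2,q3,q4}  [new]
{q0,q1,q2,q3,q4} --a--> {q0,q1,q2,q3,q4}  [seen]
{q0,q1,q2,q3,q4} --b--> {q0,q1,q2,q3,q4}  [seen]
{q1,q2,q3,q4} --a--> {q0,q1,q2,q3,q4}  [seen]
{q1,q2,q3,q4} --b--> {q1,q2,q3,q4}  [seen]
Reachable DFA states: {q0}, {q4}, {q0,q2}, {q1,q2,q3}, {q0,q1,q2,q3,q4}, {q1,q2,q3,q4}.

6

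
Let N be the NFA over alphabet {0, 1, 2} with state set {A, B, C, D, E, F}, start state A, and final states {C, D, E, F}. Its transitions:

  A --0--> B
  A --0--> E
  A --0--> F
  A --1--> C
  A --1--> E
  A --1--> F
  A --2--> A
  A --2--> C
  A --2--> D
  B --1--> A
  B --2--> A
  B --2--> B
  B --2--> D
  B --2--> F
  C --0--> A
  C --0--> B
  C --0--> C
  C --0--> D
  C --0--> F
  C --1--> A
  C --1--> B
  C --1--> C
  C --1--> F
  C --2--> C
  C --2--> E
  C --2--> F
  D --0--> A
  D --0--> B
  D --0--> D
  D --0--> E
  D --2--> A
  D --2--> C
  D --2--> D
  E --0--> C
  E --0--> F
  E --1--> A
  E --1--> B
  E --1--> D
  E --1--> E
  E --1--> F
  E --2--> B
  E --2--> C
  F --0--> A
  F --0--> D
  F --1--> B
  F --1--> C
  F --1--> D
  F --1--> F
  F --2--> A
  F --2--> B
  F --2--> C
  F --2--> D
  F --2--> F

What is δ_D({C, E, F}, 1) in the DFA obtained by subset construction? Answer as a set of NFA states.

{A, B, C, D, E, F}

δ(C,1) = {A, B, C, F}; δ(E,1) = {A, B, D, E, F}; δ(F,1) = {B, C, D, F}.
Union: {A, B, C, D, E, F}.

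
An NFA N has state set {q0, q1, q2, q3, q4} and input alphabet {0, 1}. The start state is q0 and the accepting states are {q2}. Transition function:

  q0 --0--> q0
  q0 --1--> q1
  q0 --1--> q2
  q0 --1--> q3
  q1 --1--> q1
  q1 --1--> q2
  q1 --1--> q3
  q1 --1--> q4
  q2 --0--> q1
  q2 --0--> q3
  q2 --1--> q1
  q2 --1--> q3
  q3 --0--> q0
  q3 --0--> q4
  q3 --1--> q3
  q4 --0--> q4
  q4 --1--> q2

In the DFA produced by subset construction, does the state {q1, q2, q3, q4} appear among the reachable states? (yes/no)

yes

Start state of the DFA: {q0}.
{q0} --0--> {q0}  [seen]
{q0} --1--> {q1, q2, q3}  [new]
{q1, q2, q3} --0--> {q0, q1, q3, q4}  [new]
{q1, q2, q3} --1--> {q1, q2, q3, q4}  [new]
{q0, q1, q3, q4} --0--> {q0, q4}  [new]
{q0, q1, q3, q4} --1--> {q1, q2, q3, q4}  [seen]
{q1, q2, q3, q4} --0--> {q0, q1, q3, q4}  [seen]
{q1, q2, q3, q4} --1--> {q1, q2, q3, q4}  [seen]
{q0, q4} --0--> {q0, q4}  [seen]
{q0, q4} --1--> {q1, q2, q3}  [seen]
Reachable DFA states: {q0}, {q1, q2, q3}, {q0, q1, q3, q4}, {q1, q2, q3, q4}, {q0, q4}.
{q1, q2, q3, q4} is among them.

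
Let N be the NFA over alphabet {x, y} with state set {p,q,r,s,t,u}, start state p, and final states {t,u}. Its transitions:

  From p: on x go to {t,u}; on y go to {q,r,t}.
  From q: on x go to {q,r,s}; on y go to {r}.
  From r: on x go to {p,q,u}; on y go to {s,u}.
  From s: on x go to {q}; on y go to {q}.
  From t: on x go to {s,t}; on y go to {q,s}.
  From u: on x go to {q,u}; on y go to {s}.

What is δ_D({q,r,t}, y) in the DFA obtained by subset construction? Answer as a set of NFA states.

δ(q,y) = {r}; δ(r,y) = {s,u}; δ(t,y) = {q,s}.
Union: {q,r,s,u}.

{q,r,s,u}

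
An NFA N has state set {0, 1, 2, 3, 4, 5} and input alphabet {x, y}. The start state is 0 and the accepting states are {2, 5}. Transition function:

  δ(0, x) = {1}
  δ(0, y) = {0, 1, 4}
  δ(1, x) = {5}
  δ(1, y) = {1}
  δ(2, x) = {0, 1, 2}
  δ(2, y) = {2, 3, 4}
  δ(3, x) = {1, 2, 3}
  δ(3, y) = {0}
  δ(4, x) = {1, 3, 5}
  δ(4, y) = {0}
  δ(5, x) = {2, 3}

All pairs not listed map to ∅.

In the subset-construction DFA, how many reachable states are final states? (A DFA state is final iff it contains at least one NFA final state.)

10

Start state of the DFA: {0}.
{0} --x--> {1}  [new]
{0} --y--> {0, 1, 4}  [new]
{1} --x--> {5}  [new]
{1} --y--> {1}  [seen]
{0, 1, 4} --x--> {1, 3, 5}  [new]
{0, 1, 4} --y--> {0, 1, 4}  [seen]
{5} --x--> {2, 3}  [new]
{5} --y--> ∅  [new]
{1, 3, 5} --x--> {1, 2, 3, 5}  [new]
{1, 3, 5} --y--> {0, 1}  [new]
{2, 3} --x--> {0, 1, 2, 3}  [new]
{2, 3} --y--> {0, 2, 3, 4}  [new]
∅ --x--> ∅  [seen]
∅ --y--> ∅  [seen]
{1, 2, 3, 5} --x--> {0, 1, 2, 3, 5}  [new]
{1, 2, 3, 5} --y--> {0, 1, 2, 3, 4}  [new]
{0, 1} --x--> {1, 5}  [new]
{0, 1} --y--> {0, 1, 4}  [seen]
{0, 1, 2, 3} --x--> {0, 1, 2, 3, 5}  [seen]
{0, 1, 2, 3} --y--> {0, 1, 2, 3, 4}  [seen]
{0, 2, 3, 4} --x--> {0, 1, 2, 3, 5}  [seen]
{0, 2, 3, 4} --y--> {0, 1, 2, 3, 4}  [seen]
{0, 1, 2, 3, 5} --x--> {0, 1, 2, 3, 5}  [seen]
{0, 1, 2, 3, 5} --y--> {0, 1, 2, 3, 4}  [seen]
{0, 1, 2, 3, 4} --x--> {0, 1, 2, 3, 5}  [seen]
{0, 1, 2, 3, 4} --y--> {0, 1, 2, 3, 4}  [seen]
{1, 5} --x--> {2, 3, 5}  [new]
{1, 5} --y--> {1}  [seen]
{2, 3, 5} --x--> {0, 1, 2, 3}  [seen]
{2, 3, 5} --y--> {0, 2, 3, 4}  [seen]
Reachable DFA states: {0}, {1}, {0, 1, 4}, {5}, {1, 3, 5}, {2, 3}, ∅, {1, 2, 3, 5}, {0, 1}, {0, 1, 2, 3}, {0, 2, 3, 4}, {0, 1, 2, 3, 5}, {0, 1, 2, 3, 4}, {1, 5}, {2, 3, 5}.
Accepting DFA states (contain an NFA accepting state): {5}, {1, 3, 5}, {2, 3}, {1, 2, 3, 5}, {0, 1, 2, 3}, {0, 2, 3, 4}, {0, 1, 2, 3, 5}, {0, 1, 2, 3, 4}, {1, 5}, {2, 3, 5}.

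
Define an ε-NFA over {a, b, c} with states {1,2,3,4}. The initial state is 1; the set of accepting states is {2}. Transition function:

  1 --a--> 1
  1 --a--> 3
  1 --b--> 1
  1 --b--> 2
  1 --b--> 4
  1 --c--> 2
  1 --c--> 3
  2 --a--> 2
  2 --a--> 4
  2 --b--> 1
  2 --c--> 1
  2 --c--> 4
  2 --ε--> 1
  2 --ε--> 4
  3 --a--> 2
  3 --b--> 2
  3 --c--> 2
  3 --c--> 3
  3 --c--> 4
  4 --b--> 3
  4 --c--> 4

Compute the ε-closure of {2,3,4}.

Begin with {2,3,4}.
2 →ε {1,4}; add 1.
ε-closure = {1,2,3,4}.

{1,2,3,4}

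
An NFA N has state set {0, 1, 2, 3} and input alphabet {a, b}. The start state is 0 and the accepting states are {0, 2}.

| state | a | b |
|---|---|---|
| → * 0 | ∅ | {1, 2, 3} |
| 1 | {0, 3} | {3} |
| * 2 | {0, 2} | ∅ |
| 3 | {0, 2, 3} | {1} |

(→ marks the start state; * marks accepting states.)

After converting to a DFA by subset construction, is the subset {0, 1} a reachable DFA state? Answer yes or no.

Start state of the DFA: {0}.
{0} --a--> ∅  [new]
{0} --b--> {1, 2, 3}  [new]
∅ --a--> ∅  [seen]
∅ --b--> ∅  [seen]
{1, 2, 3} --a--> {0, 2, 3}  [new]
{1, 2, 3} --b--> {1, 3}  [new]
{0, 2, 3} --a--> {0, 2, 3}  [seen]
{0, 2, 3} --b--> {1, 2, 3}  [seen]
{1, 3} --a--> {0, 2, 3}  [seen]
{1, 3} --b--> {1, 3}  [seen]
Reachable DFA states: {0}, ∅, {1, 2, 3}, {0, 2, 3}, {1, 3}.
{0, 1} is not among them.

no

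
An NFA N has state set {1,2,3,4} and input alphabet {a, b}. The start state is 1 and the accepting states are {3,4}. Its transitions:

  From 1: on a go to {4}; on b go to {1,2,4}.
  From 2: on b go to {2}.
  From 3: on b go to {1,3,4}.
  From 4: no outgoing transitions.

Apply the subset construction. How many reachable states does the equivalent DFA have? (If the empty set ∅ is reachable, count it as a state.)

4

Start state of the DFA: {1}.
{1} --a--> {4}  [new]
{1} --b--> {1,2,4}  [new]
{4} --a--> ∅  [new]
{4} --b--> ∅  [seen]
{1,2,4} --a--> {4}  [seen]
{1,2,4} --b--> {1,2,4}  [seen]
∅ --a--> ∅  [seen]
∅ --b--> ∅  [seen]
Reachable DFA states: {1}, {4}, {1,2,4}, ∅.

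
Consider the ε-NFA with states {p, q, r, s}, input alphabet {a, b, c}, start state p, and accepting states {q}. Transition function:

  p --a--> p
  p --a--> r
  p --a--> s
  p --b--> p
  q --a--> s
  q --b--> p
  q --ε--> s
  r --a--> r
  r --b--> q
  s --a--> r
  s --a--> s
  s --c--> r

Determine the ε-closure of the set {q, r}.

{q, r, s}

Begin with {q, r}.
q →ε {s}; add s.
ε-closure = {q, r, s}.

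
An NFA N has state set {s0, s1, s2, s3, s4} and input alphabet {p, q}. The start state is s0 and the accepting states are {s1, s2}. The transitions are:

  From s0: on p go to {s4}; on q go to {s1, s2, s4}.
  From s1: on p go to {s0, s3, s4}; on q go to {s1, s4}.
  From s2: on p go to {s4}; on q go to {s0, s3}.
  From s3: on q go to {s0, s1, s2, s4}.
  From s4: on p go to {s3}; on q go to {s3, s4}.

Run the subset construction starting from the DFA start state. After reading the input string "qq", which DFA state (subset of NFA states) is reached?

Start: {s0}.
δ(s0,q) = {s1, s2, s4}.
Union: {s1, s2, s4}.
After q: {s1, s2, s4}.
δ(s1,q) = {s1, s4}; δ(s2,q) = {s0, s3}; δ(s4,q) = {s3, s4}.
Union: {s0, s1, s3, s4}.
After q: {s0, s1, s3, s4}.

{s0, s1, s3, s4}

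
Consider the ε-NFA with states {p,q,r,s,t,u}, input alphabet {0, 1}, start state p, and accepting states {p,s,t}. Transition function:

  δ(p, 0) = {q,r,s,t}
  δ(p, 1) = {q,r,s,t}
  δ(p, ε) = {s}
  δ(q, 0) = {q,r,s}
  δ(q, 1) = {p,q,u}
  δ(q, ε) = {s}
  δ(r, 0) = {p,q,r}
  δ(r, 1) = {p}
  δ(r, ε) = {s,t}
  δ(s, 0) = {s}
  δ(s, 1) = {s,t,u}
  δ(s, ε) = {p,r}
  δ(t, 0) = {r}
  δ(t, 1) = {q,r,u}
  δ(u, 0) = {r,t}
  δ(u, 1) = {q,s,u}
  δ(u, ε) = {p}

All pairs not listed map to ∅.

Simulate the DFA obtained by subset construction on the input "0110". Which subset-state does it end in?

{p,q,r,s,t}

Start: {p,r,s,t}.
δ(p,0) = {q,r,s,t}; δ(r,0) = {p,q,r}; δ(s,0) = {s}; δ(t,0) = {r}.
Union: {p,q,r,s,t}.
After 0: {p,q,r,s,t}.
δ(p,1) = {q,r,s,t}; δ(q,1) = {p,q,u}; δ(r,1) = {p}; δ(s,1) = {s,t,u}; δ(t,1) = {q,r,u}.
Union: {p,q,r,s,t,u}.
After 1: {p,q,r,s,t,u}.
δ(p,1) = {q,r,s,t}; δ(q,1) = {p,q,u}; δ(r,1) = {p}; δ(s,1) = {s,t,u}; δ(t,1) = {q,r,u}; δ(u,1) = {q,s,u}.
Union: {p,q,r,s,t,u}.
After 1: {p,q,r,s,t,u}.
δ(p,0) = {q,r,s,t}; δ(q,0) = {q,r,s}; δ(r,0) = {p,q,r}; δ(s,0) = {s}; δ(t,0) = {r}; δ(u,0) = {r,t}.
Union: {p,q,r,s,t}.
After 0: {p,q,r,s,t}.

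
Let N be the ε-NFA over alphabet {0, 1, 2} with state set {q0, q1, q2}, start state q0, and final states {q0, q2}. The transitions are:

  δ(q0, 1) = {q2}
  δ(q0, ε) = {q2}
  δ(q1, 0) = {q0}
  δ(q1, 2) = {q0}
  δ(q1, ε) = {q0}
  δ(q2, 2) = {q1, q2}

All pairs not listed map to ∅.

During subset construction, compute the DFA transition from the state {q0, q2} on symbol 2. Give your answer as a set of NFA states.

δ(q0,2) = ∅; δ(q2,2) = {q1, q2}.
Union: {q1, q2}.
ε-closure gives {q0, q1, q2}.

{q0, q1, q2}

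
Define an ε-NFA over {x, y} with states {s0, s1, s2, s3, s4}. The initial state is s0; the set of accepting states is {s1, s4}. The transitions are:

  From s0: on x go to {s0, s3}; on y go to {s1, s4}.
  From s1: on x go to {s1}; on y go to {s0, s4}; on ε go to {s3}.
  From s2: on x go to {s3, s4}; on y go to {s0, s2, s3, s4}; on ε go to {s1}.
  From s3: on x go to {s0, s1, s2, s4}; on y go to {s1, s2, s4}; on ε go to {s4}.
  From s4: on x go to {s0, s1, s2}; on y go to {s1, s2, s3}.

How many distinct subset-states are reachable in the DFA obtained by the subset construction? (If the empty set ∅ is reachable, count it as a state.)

5

Start state of the DFA: {s0} (ε-closure of the NFA start).
{s0} --x--> {s0, s3, s4}  [new]
{s0} --y--> {s1, s3, s4}  [new]
{s0, s3, s4} --x--> {s0, s1, s2, s3, s4}  [new]
{s0, s3, s4} --y--> {s1, s2, s3, s4}  [new]
{s1, s3, s4} --x--> {s0, s1, s2, s3, s4}  [seen]
{s1, s3, s4} --y--> {s0, s1, s2, s3, s4}  [seen]
{s0, s1, s2, s3, s4} --x--> {s0, s1, s2, s3, s4}  [seen]
{s0, s1, s2, s3, s4} --y--> {s0, s1, s2, s3, s4}  [seen]
{s1, s2, s3, s4} --x--> {s0, s1, s2, s3, s4}  [seen]
{s1, s2, s3, s4} --y--> {s0, s1, s2, s3, s4}  [seen]
Reachable DFA states: {s0}, {s0, s3, s4}, {s1, s3, s4}, {s0, s1, s2, s3, s4}, {s1, s2, s3, s4}.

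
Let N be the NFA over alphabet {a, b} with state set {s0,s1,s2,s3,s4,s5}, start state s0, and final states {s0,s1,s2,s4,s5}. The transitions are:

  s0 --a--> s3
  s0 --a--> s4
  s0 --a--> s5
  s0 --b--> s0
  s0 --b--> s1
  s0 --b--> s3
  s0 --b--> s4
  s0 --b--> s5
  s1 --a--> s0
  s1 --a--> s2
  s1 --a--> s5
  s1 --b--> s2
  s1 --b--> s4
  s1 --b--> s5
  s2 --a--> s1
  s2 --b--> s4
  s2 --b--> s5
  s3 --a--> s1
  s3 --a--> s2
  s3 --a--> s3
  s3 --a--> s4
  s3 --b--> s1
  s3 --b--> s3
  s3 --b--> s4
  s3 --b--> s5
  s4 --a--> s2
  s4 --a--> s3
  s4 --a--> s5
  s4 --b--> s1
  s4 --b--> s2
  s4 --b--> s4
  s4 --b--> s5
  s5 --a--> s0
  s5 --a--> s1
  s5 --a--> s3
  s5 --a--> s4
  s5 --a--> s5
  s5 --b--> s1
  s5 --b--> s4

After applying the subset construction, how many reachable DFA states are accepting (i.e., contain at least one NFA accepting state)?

5

Start state of the DFA: {s0}.
{s0} --a--> {s3,s4,s5}  [new]
{s0} --b--> {s0,s1,s3,s4,s5}  [new]
{s3,s4,s5} --a--> {s0,s1,s2,s3,s4,s5}  [new]
{s3,s4,s5} --b--> {s1,s2,s3,s4,s5}  [new]
{s0,s1,s3,s4,s5} --a--> {s0,s1,s2,s3,s4,s5}  [seen]
{s0,s1,s3,s4,s5} --b--> {s0,s1,s2,s3,s4,s5}  [seen]
{s0,s1,s2,s3,s4,s5} --a--> {s0,s1,s2,s3,s4,s5}  [seen]
{s0,s1,s2,s3,s4,s5} --b--> {s0,s1,s2,s3,s4,s5}  [seen]
{s1,s2,s3,s4,s5} --a--> {s0,s1,s2,s3,s4,s5}  [seen]
{s1,s2,s3,s4,s5} --b--> {s1,s2,s3,s4,s5}  [seen]
Reachable DFA states: {s0}, {s3,s4,s5}, {s0,s1,s3,s4,s5}, {s0,s1,s2,s3,s4,s5}, {s1,s2,s3,s4,s5}.
Accepting DFA states (contain an NFA accepting state): {s0}, {s3,s4,s5}, {s0,s1,s3,s4,s5}, {s0,s1,s2,s3,s4,s5}, {s1,s2,s3,s4,s5}.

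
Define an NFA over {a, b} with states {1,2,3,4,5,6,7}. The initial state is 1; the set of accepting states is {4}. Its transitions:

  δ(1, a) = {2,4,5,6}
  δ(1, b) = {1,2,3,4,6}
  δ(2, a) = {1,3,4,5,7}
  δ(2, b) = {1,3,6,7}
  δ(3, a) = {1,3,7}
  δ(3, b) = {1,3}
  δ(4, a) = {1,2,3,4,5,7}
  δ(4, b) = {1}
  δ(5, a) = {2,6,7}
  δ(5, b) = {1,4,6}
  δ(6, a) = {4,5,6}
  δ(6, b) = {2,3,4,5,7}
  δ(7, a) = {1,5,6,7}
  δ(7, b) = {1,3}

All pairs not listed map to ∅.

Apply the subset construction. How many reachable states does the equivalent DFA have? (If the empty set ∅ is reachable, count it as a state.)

4

Start state of the DFA: {1}.
{1} --a--> {2,4,5,6}  [new]
{1} --b--> {1,2,3,4,6}  [new]
{2,4,5,6} --a--> {1,2,3,4,5,6,7}  [new]
{2,4,5,6} --b--> {1,2,3,4,5,6,7}  [seen]
{1,2,3,4,6} --a--> {1,2,3,4,5,6,7}  [seen]
{1,2,3,4,6} --b--> {1,2,3,4,5,6,7}  [seen]
{1,2,3,4,5,6,7} --a--> {1,2,3,4,5,6,7}  [seen]
{1,2,3,4,5,6,7} --b--> {1,2,3,4,5,6,7}  [seen]
Reachable DFA states: {1}, {2,4,5,6}, {1,2,3,4,6}, {1,2,3,4,5,6,7}.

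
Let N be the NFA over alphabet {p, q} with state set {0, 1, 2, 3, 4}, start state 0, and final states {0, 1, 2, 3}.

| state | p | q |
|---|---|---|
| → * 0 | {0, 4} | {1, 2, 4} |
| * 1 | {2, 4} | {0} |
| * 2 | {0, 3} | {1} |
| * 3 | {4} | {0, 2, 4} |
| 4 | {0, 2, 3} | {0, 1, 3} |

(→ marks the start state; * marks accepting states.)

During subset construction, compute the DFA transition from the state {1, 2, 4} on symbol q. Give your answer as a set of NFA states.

{0, 1, 3}

δ(1,q) = {0}; δ(2,q) = {1}; δ(4,q) = {0, 1, 3}.
Union: {0, 1, 3}.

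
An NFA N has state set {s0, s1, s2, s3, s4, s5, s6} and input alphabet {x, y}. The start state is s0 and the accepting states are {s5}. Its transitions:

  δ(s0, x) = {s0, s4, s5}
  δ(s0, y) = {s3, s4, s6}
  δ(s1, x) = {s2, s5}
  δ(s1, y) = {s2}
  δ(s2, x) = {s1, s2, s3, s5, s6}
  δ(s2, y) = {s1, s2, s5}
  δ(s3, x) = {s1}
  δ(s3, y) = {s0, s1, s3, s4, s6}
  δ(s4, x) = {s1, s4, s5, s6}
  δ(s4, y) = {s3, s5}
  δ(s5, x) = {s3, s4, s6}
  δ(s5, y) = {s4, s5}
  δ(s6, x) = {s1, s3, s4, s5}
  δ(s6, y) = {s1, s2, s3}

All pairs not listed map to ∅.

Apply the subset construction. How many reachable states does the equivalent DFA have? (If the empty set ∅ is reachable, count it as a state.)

Start state of the DFA: {s0}.
{s0} --x--> {s0, s4, s5}  [new]
{s0} --y--> {s3, s4, s6}  [new]
{s0, s4, s5} --x--> {s0, s1, s3, s4, s5, s6}  [new]
{s0, s4, s5} --y--> {s3, s4, s5, s6}  [new]
{s3, s4, s6} --x--> {s1, s3, s4, s5, s6}  [new]
{s3, s4, s6} --y--> {s0, s1, s2, s3, s4, s5, s6}  [new]
{s0, s1, s3, s4, s5, s6} --x--> {s0, s1, s2, s3, s4, s5, s6}  [seen]
{s0, s1, s3, s4, s5, s6} --y--> {s0, s1, s2, s3, s4, s5, s6}  [seen]
{s3, s4, s5, s6} --x--> {s1, s3, s4, s5, s6}  [seen]
{s3, s4, s5, s6} --y--> {s0, s1, s2, s3, s4, s5, s6}  [seen]
{s1, s3, s4, s5, s6} --x--> {s1, s2, s3, s4, s5, s6}  [new]
{s1, s3, s4, s5, s6} --y--> {s0, s1, s2, s3, s4, s5, s6}  [seen]
{s0, s1, s2, s3, s4, s5, s6} --x--> {s0, s1, s2, s3, s4, s5, s6}  [seen]
{s0, s1, s2, s3, s4, s5, s6} --y--> {s0, s1, s2, s3, s4, s5, s6}  [seen]
{s1, s2, s3, s4, s5, s6} --x--> {s1, s2, s3, s4, s5, s6}  [seen]
{s1, s2, s3, s4, s5, s6} --y--> {s0, s1, s2, s3, s4, s5, s6}  [seen]
Reachable DFA states: {s0}, {s0, s4, s5}, {s3, s4, s6}, {s0, s1, s3, s4, s5, s6}, {s3, s4, s5, s6}, {s1, s3, s4, s5, s6}, {s0, s1, s2, s3, s4, s5, s6}, {s1, s2, s3, s4, s5, s6}.

8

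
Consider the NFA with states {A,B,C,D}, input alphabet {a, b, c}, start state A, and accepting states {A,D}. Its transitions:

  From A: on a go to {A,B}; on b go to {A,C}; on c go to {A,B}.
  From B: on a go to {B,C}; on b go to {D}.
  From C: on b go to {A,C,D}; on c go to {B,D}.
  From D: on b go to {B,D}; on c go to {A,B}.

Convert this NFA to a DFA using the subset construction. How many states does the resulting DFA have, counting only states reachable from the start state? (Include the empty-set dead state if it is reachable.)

Start state of the DFA: {A}.
{A} --a--> {A,B}  [new]
{A} --b--> {A,C}  [new]
{A} --c--> {A,B}  [seen]
{A,B} --a--> {A,B,C}  [new]
{A,B} --b--> {A,C,D}  [new]
{A,B} --c--> {A,B}  [seen]
{A,C} --a--> {A,B}  [seen]
{A,C} --b--> {A,C,D}  [seen]
{A,C} --c--> {A,B,D}  [new]
{A,B,C} --a--> {A,B,C}  [seen]
{A,B,C} --b--> {A,C,D}  [seen]
{A,B,C} --c--> {A,B,D}  [seen]
{A,C,D} --a--> {A,B}  [seen]
{A,C,D} --b--> {A,B,C,D}  [new]
{A,C,D} --c--> {A,B,D}  [seen]
{A,B,D} --a--> {A,B,C}  [seen]
{A,B,D} --b--> {A,B,C,D}  [seen]
{A,B,D} --c--> {A,B}  [seen]
{A,B,C,D} --a--> {A,B,C}  [seen]
{A,B,C,D} --b--> {A,B,C,D}  [seen]
{A,B,C,D} --c--> {A,B,D}  [seen]
Reachable DFA states: {A}, {A,B}, {A,C}, {A,B,C}, {A,C,D}, {A,B,D}, {A,B,C,D}.

7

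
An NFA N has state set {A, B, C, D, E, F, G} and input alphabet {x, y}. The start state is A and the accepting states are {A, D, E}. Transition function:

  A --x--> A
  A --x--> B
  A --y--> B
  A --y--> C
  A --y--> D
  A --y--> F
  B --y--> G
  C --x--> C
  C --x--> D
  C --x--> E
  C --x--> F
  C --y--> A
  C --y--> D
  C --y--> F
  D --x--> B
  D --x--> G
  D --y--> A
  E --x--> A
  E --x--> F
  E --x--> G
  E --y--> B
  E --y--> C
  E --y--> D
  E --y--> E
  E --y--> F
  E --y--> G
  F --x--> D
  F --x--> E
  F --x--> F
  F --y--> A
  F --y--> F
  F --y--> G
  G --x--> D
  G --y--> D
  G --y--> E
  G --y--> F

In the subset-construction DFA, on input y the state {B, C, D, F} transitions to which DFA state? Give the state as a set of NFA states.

{A, D, F, G}

δ(B,y) = {G}; δ(C,y) = {A, D, F}; δ(D,y) = {A}; δ(F,y) = {A, F, G}.
Union: {A, D, F, G}.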